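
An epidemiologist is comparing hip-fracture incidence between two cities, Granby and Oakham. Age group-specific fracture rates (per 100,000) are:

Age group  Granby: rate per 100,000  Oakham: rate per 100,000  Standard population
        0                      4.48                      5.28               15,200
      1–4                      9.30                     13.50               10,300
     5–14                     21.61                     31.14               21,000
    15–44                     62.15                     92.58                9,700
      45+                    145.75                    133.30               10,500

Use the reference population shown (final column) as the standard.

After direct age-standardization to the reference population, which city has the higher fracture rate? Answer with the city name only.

Oakham

Standard total = 66,700; weights = 0.2279, 0.1544, 0.3148, 0.1454, 0.1574.
Granby: 0.2279×4.48 + 0.1544×9.30 + 0.3148×21.61 + 0.1454×62.15 + 0.1574×145.75 = 41.2433 per 100,000.
Oakham: 0.2279×5.28 + 0.1544×13.50 + 0.3148×31.14 + 0.1454×92.58 + 0.1574×133.30 = 47.5401 per 100,000.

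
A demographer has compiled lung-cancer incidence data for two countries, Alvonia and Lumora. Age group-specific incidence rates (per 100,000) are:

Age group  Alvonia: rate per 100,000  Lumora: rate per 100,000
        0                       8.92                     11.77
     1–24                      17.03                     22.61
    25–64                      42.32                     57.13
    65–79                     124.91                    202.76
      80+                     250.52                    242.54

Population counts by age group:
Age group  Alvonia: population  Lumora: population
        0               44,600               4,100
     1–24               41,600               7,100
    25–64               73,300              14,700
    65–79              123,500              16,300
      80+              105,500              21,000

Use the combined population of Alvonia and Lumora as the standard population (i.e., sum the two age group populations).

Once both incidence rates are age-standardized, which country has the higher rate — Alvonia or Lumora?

Combined standard total = 451,700; weights = 0.1078, 0.1078, 0.1948, 0.3095, 0.2801.
Alvonia: 0.1078×8.92 + 0.1078×17.03 + 0.1948×42.32 + 0.3095×124.91 + 0.2801×250.52 = 119.8608 per 100,000.
Lumora: 0.1078×11.77 + 0.1078×22.61 + 0.1948×57.13 + 0.3095×202.76 + 0.2801×242.54 = 145.5145 per 100,000.

Lumora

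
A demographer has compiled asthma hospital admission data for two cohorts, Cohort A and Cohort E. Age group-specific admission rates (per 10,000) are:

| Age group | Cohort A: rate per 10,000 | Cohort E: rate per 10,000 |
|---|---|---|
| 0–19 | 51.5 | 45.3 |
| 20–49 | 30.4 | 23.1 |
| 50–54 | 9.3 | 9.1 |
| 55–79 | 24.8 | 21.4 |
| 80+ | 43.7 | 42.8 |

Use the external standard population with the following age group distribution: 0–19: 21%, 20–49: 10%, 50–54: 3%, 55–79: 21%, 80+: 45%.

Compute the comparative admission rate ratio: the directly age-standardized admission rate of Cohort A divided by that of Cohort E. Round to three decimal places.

1.088

Standard weights: 0.21, 0.10, 0.03, 0.21, 0.45.
Cohort A: 0.2100×51.5 + 0.1000×30.4 + 0.0300×9.3 + 0.2100×24.8 + 0.4500×43.7 = 39.0070 per 10,000.
Cohort E: 0.2100×45.3 + 0.1000×23.1 + 0.0300×9.1 + 0.2100×21.4 + 0.4500×42.8 = 35.8500 per 10,000.
Ratio = 39.0070 ÷ 35.8500 = 1.08806.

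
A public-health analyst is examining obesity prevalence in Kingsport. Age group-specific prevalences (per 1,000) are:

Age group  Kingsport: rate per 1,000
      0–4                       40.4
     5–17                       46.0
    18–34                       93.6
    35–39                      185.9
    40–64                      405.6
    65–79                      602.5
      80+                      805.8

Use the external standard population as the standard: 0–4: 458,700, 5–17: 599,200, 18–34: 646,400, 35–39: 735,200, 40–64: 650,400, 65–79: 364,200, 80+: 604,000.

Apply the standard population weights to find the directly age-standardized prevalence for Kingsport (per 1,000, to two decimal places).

298.96

Standard total = 4,058,100; weights = 0.1130, 0.1477, 0.1593, 0.1812, 0.1603, 0.0897, 0.1488.
Standardized rate: 0.1130×40.4 + 0.1477×46.0 + 0.1593×93.6 + 0.1812×185.9 + 0.1603×405.6 + 0.0897×602.5 + 0.1488×805.8 = 298.9594 per 1,000.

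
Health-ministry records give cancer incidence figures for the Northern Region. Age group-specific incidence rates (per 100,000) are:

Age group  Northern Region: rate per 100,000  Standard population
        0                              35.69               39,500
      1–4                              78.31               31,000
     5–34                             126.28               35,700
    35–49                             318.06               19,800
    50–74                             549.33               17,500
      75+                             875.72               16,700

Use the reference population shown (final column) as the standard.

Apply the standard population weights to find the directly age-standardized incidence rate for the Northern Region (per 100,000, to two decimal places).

Standard total = 160,200; weights = 0.2466, 0.1935, 0.2228, 0.1236, 0.1092, 0.1042.
Standardized rate: 0.2466×35.69 + 0.1935×78.31 + 0.2228×126.28 + 0.1236×318.06 + 0.1092×549.33 + 0.1042×875.72 = 242.7025 per 100,000.

242.70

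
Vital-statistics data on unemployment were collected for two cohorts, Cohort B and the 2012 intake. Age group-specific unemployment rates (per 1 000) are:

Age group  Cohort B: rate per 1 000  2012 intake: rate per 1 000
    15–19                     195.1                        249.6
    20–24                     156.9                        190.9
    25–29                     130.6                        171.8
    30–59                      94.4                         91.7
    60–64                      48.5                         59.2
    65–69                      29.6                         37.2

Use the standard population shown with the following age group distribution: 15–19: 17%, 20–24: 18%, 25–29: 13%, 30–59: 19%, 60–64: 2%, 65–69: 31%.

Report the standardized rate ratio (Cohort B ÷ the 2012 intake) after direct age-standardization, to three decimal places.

Standard weights: 0.17, 0.18, 0.13, 0.19, 0.02, 0.31.
Cohort B: 0.1700×195.1 + 0.1800×156.9 + 0.1300×130.6 + 0.1900×94.4 + 0.0200×48.5 + 0.3100×29.6 = 106.4690 per 1 000.
The 2012 intake: 0.1700×249.6 + 0.1800×190.9 + 0.1300×171.8 + 0.1900×91.7 + 0.0200×59.2 + 0.3100×37.2 = 129.2670 per 1 000.
Ratio = 106.4690 ÷ 129.2670 = 0.82364.

0.824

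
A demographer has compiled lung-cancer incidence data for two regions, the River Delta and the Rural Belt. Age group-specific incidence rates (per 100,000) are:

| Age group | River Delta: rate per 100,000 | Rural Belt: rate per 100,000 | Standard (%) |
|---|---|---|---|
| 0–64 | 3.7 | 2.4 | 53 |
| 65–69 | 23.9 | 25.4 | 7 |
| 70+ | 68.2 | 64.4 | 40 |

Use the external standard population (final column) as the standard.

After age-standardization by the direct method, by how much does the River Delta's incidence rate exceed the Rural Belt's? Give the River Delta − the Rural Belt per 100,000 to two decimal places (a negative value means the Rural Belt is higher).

2.10

Standard weights: 0.53, 0.07, 0.40.
The River Delta: 0.5300×3.7 + 0.0700×23.9 + 0.4000×68.2 = 30.9140 per 100,000.
The Rural Belt: 0.5300×2.4 + 0.0700×25.4 + 0.4000×64.4 = 28.8100 per 100,000.
Difference = 30.9140 − 28.8100 = 2.1040.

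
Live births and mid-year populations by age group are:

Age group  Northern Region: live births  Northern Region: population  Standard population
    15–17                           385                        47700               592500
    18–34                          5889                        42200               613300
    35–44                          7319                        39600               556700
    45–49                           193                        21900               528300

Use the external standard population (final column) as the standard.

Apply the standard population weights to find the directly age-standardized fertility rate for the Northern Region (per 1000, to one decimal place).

Age-specific rates per 1000 for the Northern Region: 8.071, 139.550, 184.823, 8.813.
Standard total = 2290800; weights = 0.2586, 0.2677, 0.2430, 0.2306.
Standardized rate: 0.2586×8.071 + 0.2677×139.550 + 0.2430×184.823 + 0.2306×8.813 = 86.3956 per 1000.

86.4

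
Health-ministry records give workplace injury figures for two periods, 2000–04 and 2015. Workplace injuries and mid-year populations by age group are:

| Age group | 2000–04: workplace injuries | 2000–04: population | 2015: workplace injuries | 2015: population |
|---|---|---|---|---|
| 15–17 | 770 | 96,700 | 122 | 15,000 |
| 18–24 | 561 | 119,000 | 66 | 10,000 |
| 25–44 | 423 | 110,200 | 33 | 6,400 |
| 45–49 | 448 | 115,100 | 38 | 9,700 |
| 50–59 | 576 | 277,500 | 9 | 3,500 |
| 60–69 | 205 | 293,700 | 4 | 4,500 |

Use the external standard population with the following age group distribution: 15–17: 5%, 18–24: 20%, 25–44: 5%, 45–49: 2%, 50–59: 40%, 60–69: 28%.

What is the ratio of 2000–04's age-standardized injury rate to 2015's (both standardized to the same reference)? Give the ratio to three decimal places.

Age-specific rates per 10,000 for 2000–04: 79.63, 47.14, 38.38, 38.92, 20.76, 6.98.
For 2015: 81.33, 66.00, 51.56, 39.18, 25.71, 8.89.
Standard weights: 0.05, 0.20, 0.05, 0.02, 0.40, 0.28.
2000–04: 0.0500×79.63 + 0.2000×47.14 + 0.0500×38.38 + 0.0200×38.92 + 0.4000×20.76 + 0.2800×6.98 = 26.3647 per 10,000.
2015: 0.0500×81.33 + 0.2000×66.00 + 0.0500×51.56 + 0.0200×39.18 + 0.4000×25.71 + 0.2800×8.89 = 33.4029 per 10,000.
Ratio = 26.3647 ÷ 33.4029 = 0.78929.

0.789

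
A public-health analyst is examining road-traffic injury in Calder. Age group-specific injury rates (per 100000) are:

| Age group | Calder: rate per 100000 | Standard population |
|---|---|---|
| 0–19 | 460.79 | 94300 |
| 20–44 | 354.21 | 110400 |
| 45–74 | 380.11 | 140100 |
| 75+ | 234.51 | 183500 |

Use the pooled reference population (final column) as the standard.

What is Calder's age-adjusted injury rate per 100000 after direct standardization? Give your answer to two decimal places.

338.53

Standard total = 528300; weights = 0.1785, 0.2090, 0.2652, 0.3473.
Standardized rate: 0.1785×460.79 + 0.2090×354.21 + 0.2652×380.11 + 0.3473×234.51 = 338.5260 per 100000.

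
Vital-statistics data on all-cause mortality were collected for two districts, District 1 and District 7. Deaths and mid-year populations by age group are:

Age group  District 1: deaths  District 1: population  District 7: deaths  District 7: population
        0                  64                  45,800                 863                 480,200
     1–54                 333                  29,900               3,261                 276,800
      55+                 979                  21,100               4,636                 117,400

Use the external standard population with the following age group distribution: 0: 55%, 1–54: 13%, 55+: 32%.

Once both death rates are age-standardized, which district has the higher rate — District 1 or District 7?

District 1

Age-specific rates per 1,000 for District 1: 1.397, 11.137, 46.398.
For District 7: 1.797, 11.781, 39.489.
Standard weights: 0.55, 0.13, 0.32.
District 1: 0.5500×1.397 + 0.1300×11.137 + 0.3200×46.398 = 17.0638 per 1,000.
District 7: 0.5500×1.797 + 0.1300×11.781 + 0.3200×39.489 = 15.1564 per 1,000.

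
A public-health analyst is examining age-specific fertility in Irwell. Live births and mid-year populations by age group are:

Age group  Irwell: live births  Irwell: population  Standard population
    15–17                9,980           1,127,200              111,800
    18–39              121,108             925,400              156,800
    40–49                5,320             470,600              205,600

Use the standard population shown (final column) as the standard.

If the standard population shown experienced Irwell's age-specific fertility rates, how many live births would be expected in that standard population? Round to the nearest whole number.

Age-specific rates per 1,000 for Irwell: 8.854, 130.871, 11.305.
Expected live births = Σ (standard pop × age-specific rate ÷ 1,000)
= 111,800×8.854/1,000 + 156,800×130.871/1,000 + 205,600×11.305/1,000
= 989.85 + 20520.57 + 2324.25 = 23834.67.

23835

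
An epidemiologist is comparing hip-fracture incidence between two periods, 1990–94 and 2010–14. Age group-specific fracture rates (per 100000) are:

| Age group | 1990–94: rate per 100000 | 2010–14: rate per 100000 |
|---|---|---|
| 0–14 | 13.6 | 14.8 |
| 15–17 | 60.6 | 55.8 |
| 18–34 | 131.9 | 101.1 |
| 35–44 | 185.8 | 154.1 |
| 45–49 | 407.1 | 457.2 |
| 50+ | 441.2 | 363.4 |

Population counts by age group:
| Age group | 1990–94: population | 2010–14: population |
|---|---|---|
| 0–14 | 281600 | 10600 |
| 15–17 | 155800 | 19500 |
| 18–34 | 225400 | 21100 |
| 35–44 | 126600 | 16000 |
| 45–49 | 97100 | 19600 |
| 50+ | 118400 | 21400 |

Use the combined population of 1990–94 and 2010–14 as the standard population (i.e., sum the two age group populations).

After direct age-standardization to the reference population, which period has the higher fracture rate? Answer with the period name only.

1990–94

Combined standard total = 1113100; weights = 0.2625, 0.1575, 0.2215, 0.1281, 0.1048, 0.1256.
1990–94: 0.2625×13.6 + 0.1575×60.6 + 0.2215×131.9 + 0.1281×185.8 + 0.1048×407.1 + 0.1256×441.2 = 164.2205 per 100000.
2010–14: 0.2625×14.8 + 0.1575×55.8 + 0.2215×101.1 + 0.1281×154.1 + 0.1048×457.2 + 0.1256×363.4 = 148.3790 per 100000.
The crude rates (157.52 vs 208.70) would put 2010–14 higher, but that reflects its age composition; once standardized to a common age structure, 1990–94 has the higher underlying rate.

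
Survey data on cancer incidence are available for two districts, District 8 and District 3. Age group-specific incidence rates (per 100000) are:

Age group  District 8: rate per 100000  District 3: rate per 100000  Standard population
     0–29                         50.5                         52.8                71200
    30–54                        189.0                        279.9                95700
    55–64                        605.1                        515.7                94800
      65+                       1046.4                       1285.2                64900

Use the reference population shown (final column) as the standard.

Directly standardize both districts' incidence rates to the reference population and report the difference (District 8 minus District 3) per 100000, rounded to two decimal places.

-48.64

Standard total = 326600; weights = 0.2180, 0.2930, 0.2903, 0.1987.
District 8: 0.2180×50.5 + 0.2930×189.0 + 0.2903×605.1 + 0.1987×1046.4 = 449.9625 per 100000.
District 3: 0.2180×52.8 + 0.2930×279.9 + 0.2903×515.7 + 0.1987×1285.2 = 498.6027 per 100000.
Difference = 449.9625 − 498.6027 = -48.6402.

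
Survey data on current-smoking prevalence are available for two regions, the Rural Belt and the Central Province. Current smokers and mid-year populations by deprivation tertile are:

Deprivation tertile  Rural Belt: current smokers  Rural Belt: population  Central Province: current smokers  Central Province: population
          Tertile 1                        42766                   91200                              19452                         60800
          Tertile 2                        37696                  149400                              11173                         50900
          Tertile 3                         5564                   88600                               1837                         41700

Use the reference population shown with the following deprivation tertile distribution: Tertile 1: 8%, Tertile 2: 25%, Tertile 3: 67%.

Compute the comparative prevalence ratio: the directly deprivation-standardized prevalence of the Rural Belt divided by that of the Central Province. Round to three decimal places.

1.297

Deprivation-specific rates per 1000 for the Rural Belt: 468.925, 252.316, 62.799.
For the Central Province: 319.934, 219.509, 44.053.
Standard weights: 0.08, 0.25, 0.67.
The Rural Belt: 0.0800×468.925 + 0.2500×252.316 + 0.6700×62.799 = 142.6684 per 1000.
The Central Province: 0.0800×319.934 + 0.2500×219.509 + 0.6700×44.053 = 109.9873 per 1000.
Ratio = 142.6684 ÷ 109.9873 = 1.29714.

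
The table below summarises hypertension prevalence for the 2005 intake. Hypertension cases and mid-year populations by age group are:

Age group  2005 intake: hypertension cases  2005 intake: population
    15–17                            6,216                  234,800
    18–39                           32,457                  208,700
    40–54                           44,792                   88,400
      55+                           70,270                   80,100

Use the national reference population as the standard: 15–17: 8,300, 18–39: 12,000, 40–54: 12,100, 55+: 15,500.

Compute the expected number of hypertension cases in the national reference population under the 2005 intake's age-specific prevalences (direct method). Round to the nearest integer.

Age-specific rates per 1,000 for the 2005 intake: 26.474, 155.520, 506.697, 877.278.
Expected hypertension cases = Σ (standard pop × age-specific rate ÷ 1,000)
= 8,300×26.474/1,000 + 12,000×155.520/1,000 + 12,100×506.697/1,000 + 15,500×877.278/1,000
= 219.73 + 1866.24 + 6131.03 + 13597.82 = 21814.82.

21815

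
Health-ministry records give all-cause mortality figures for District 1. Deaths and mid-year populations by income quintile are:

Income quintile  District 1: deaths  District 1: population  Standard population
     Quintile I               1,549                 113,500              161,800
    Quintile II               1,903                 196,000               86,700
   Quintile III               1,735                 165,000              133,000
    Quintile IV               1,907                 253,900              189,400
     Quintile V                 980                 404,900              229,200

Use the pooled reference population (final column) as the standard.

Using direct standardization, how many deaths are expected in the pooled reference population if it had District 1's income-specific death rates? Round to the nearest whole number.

6426

Income-specific rates per 1,000 for District 1: 13.648, 9.709, 10.515, 7.511, 2.420.
Expected deaths = Σ (standard pop × income-specific rate ÷ 1,000)
= 161,800×13.648/1,000 + 86,700×9.709/1,000 + 133,000×10.515/1,000 + 189,400×7.511/1,000 + 229,200×2.420/1,000
= 2208.18 + 841.79 + 1398.52 + 1422.55 + 554.74 = 6425.78.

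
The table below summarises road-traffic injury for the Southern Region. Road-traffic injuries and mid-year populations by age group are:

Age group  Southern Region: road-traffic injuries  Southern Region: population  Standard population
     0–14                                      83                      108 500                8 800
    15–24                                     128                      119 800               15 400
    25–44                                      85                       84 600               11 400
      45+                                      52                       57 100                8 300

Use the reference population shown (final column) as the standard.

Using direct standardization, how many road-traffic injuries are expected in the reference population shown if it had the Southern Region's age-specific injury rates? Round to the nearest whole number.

42

Age-specific rates per 100 000 for the Southern Region: 76.50, 106.84, 100.47, 91.07.
Expected road-traffic injuries = Σ (standard pop × age-specific rate ÷ 100 000)
= 8 800×76.50/100 000 + 15 400×106.84/100 000 + 11 400×100.47/100 000 + 8 300×91.07/100 000
= 6.73 + 16.45 + 11.45 + 7.56 = 42.20.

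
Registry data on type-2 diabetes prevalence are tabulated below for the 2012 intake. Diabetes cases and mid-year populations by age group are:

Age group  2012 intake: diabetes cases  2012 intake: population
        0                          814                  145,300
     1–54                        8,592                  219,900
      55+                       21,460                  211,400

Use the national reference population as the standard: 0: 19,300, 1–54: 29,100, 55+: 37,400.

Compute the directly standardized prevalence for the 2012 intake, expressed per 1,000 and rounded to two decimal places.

58.76

Age-specific rates per 1,000 for the 2012 intake: 5.602, 39.072, 101.514.
Standard total = 85,800; weights = 0.2249, 0.3392, 0.4359.
Standardized rate: 0.2249×5.602 + 0.3392×39.072 + 0.4359×101.514 = 58.7615 per 1,000.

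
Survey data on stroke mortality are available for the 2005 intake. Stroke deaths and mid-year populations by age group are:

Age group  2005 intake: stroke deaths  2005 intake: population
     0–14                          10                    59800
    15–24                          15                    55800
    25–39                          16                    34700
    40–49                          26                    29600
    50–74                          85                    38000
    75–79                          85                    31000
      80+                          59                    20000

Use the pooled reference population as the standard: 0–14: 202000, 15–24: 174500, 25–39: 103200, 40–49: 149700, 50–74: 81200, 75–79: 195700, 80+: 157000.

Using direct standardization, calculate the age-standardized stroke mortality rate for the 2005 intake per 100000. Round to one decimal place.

Age-specific rates per 100000 for the 2005 intake: 16.72, 26.88, 46.11, 87.84, 223.68, 274.19, 295.00.
Standard total = 1063300; weights = 0.1900, 0.1641, 0.0971, 0.1408, 0.0764, 0.1840, 0.1477.
Standardized rate: 0.1900×16.72 + 0.1641×26.88 + 0.0971×46.11 + 0.1408×87.84 + 0.0764×223.68 + 0.1840×274.19 + 0.1477×295.00 = 135.5351 per 100000.

135.5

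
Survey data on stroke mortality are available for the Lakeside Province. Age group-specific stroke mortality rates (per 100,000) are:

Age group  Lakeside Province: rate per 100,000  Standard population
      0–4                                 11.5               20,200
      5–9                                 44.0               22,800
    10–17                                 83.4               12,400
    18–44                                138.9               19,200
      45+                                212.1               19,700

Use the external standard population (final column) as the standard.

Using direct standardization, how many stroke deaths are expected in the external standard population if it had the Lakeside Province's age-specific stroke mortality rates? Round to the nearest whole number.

91

Expected stroke deaths = Σ (standard pop × age-specific rate ÷ 100,000)
= 20,200×11.5/100,000 + 22,800×44.0/100,000 + 12,400×83.4/100,000 + 19,200×138.9/100,000 + 19,700×212.1/100,000
= 2.32 + 10.03 + 10.34 + 26.67 + 41.78 = 91.15.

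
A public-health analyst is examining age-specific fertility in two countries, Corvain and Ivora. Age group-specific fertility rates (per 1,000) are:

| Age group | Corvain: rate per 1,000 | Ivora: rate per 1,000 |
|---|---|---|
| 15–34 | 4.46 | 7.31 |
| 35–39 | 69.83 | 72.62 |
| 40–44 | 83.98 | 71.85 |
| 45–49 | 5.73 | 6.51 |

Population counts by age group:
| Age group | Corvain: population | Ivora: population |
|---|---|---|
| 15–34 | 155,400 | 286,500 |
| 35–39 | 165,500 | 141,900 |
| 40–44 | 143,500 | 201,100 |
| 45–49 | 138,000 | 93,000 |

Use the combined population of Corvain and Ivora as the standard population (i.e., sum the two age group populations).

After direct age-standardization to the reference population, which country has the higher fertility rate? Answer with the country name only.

Combined standard total = 1,324,900; weights = 0.3335, 0.2320, 0.2601, 0.1744.
Corvain: 0.3335×4.46 + 0.2320×69.83 + 0.2601×83.98 + 0.1744×5.73 = 40.5312 per 1,000.
Ivora: 0.3335×7.31 + 0.2320×72.62 + 0.2601×71.85 + 0.1744×6.51 = 39.1101 per 1,000.

Corvain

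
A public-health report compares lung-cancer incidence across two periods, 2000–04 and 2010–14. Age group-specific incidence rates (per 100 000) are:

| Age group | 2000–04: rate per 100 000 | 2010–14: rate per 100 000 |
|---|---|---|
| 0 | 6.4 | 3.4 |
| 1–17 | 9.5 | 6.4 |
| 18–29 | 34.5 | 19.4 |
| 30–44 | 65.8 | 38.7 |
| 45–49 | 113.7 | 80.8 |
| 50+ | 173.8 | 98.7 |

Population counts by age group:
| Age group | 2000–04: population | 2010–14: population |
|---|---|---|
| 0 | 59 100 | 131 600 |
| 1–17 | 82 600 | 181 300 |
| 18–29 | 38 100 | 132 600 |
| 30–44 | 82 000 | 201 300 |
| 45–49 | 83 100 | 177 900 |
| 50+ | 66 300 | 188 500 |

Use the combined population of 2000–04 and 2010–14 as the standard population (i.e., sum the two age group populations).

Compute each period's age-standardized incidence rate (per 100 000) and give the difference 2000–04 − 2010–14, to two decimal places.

27.64

Combined standard total = 1 424 400; weights = 0.1339, 0.1853, 0.1198, 0.1989, 0.1832, 0.1789.
2000–04: 0.1339×6.4 + 0.1853×9.5 + 0.1198×34.5 + 0.1989×65.8 + 0.1832×113.7 + 0.1789×173.8 = 71.7620 per 100 000.
2010–14: 0.1339×3.4 + 0.1853×6.4 + 0.1198×19.4 + 0.1989×38.7 + 0.1832×80.8 + 0.1789×98.7 = 44.1240 per 100 000.
Difference = 71.7620 − 44.1240 = 27.6380.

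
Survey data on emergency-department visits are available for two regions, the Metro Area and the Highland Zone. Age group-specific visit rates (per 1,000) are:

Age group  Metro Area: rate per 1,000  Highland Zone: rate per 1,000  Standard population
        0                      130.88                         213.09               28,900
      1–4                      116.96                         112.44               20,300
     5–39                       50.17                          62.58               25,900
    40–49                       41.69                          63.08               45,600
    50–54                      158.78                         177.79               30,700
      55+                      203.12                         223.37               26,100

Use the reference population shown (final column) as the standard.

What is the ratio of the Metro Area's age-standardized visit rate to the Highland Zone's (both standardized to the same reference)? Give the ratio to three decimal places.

Standard total = 177,500; weights = 0.1628, 0.1144, 0.1459, 0.2569, 0.1730, 0.1470.
The Metro Area: 0.1628×130.88 + 0.1144×116.96 + 0.1459×50.17 + 0.2569×41.69 + 0.1730×158.78 + 0.1470×203.12 = 110.0460 per 1,000.
The Highland Zone: 0.1628×213.09 + 0.1144×112.44 + 0.1459×62.58 + 0.2569×63.08 + 0.1730×177.79 + 0.1470×223.37 = 136.4857 per 1,000.
Ratio = 110.0460 ÷ 136.4857 = 0.80628.

0.806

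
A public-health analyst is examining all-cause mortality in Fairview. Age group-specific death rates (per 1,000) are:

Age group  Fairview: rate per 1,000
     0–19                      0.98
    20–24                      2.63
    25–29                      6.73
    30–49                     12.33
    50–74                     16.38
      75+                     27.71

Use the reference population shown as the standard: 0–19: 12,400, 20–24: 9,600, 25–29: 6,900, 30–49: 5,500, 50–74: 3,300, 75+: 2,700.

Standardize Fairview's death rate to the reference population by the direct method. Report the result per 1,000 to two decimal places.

Standard total = 40,400; weights = 0.3069, 0.2376, 0.1708, 0.1361, 0.0817, 0.0668.
Standardized rate: 0.3069×0.98 + 0.2376×2.63 + 0.1708×6.73 + 0.1361×12.33 + 0.0817×16.38 + 0.0668×27.71 = 6.9436 per 1,000.

6.94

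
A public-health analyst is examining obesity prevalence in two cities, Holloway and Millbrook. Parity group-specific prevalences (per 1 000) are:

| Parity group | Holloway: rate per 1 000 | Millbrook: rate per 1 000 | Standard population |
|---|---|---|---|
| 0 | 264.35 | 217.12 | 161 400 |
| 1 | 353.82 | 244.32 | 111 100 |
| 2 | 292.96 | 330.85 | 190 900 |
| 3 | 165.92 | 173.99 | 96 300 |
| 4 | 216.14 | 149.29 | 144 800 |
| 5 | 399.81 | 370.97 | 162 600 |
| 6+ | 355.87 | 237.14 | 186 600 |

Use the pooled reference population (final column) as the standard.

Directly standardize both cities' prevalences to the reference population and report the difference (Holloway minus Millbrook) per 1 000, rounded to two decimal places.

Standard total = 1 053 700; weights = 0.1532, 0.1054, 0.1812, 0.0914, 0.1374, 0.1543, 0.1771.
Holloway: 0.1532×264.35 + 0.1054×353.82 + 0.1812×292.96 + 0.0914×165.92 + 0.1374×216.14 + 0.1543×399.81 + 0.1771×355.87 = 300.4566 per 1 000.
Millbrook: 0.1532×217.12 + 0.1054×244.32 + 0.1812×330.85 + 0.0914×173.99 + 0.1374×149.29 + 0.1543×370.97 + 0.1771×237.14 = 254.6160 per 1 000.
Difference = 300.4566 − 254.6160 = 45.8407.

45.84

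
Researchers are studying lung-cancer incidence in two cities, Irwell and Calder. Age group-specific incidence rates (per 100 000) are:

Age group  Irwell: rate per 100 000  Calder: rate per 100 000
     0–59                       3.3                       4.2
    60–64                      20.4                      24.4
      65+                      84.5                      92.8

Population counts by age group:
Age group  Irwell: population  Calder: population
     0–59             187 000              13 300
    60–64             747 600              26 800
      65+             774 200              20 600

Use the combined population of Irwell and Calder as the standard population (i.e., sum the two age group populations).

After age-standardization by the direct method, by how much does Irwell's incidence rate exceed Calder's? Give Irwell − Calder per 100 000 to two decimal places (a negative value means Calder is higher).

Combined standard total = 1 769 500; weights = 0.1132, 0.4376, 0.4492.
Irwell: 0.1132×3.3 + 0.4376×20.4 + 0.4492×84.5 = 47.2559 per 100 000.
Calder: 0.1132×4.2 + 0.4376×24.4 + 0.4492×92.8 = 52.8364 per 100 000.
Difference = 47.2559 − 52.8364 = -5.5805.

-5.58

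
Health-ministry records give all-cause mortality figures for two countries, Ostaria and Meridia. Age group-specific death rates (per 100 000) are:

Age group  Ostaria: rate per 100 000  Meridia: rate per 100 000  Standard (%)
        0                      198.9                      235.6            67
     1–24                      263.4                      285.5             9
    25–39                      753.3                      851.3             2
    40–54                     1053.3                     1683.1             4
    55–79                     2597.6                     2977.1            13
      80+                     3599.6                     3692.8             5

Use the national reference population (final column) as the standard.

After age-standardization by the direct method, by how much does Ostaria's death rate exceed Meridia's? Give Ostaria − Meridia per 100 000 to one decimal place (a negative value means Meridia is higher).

Standard weights: 0.67, 0.09, 0.02, 0.04, 0.13, 0.05.
Ostaria: 0.6700×198.9 + 0.0900×263.4 + 0.0200×753.3 + 0.0400×1053.3 + 0.1300×2597.6 + 0.0500×3599.6 = 731.8350 per 100 000.
Meridia: 0.6700×235.6 + 0.0900×285.5 + 0.0200×851.3 + 0.0400×1683.1 + 0.1300×2977.1 + 0.0500×3692.8 = 839.5600 per 100 000.
Difference = 731.8350 − 839.5600 = -107.7250.

-107.7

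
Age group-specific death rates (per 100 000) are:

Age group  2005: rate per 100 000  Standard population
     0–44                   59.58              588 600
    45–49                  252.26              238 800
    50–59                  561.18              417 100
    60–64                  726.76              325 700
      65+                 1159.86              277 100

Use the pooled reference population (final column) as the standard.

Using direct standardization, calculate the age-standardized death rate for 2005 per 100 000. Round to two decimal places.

Standard total = 1 847 300; weights = 0.3186, 0.1293, 0.2258, 0.1763, 0.1500.
Standardized rate: 0.3186×59.58 + 0.1293×252.26 + 0.2258×561.18 + 0.1763×726.76 + 0.1500×1159.86 = 480.4199 per 100 000.

480.42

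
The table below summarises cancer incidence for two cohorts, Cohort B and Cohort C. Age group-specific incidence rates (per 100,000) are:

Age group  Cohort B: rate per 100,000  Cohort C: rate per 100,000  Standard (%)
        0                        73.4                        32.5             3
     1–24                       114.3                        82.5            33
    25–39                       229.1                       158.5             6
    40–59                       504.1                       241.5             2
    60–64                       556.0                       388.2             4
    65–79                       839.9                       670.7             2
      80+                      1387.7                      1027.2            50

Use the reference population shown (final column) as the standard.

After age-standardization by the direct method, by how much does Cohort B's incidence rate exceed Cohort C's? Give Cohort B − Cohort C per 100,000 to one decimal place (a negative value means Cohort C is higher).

Standard weights: 0.03, 0.33, 0.06, 0.02, 0.04, 0.02, 0.50.
Cohort B: 0.0300×73.4 + 0.3300×114.3 + 0.0600×229.1 + 0.0200×504.1 + 0.0400×556.0 + 0.0200×839.9 + 0.5000×1387.7 = 796.6370 per 100,000.
Cohort C: 0.0300×32.5 + 0.3300×82.5 + 0.0600×158.5 + 0.0200×241.5 + 0.0400×388.2 + 0.0200×670.7 + 0.5000×1027.2 = 585.0820 per 100,000.
Difference = 796.6370 − 585.0820 = 211.5550.

211.6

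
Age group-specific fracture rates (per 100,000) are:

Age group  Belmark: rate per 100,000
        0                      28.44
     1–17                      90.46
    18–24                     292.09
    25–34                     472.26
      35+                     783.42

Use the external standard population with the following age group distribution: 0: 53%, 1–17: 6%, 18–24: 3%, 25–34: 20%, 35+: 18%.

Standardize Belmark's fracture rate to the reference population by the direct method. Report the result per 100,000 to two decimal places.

264.73

Standard weights: 0.53, 0.06, 0.03, 0.20, 0.18.
Standardized rate: 0.5300×28.44 + 0.0600×90.46 + 0.0300×292.09 + 0.2000×472.26 + 0.1800×783.42 = 264.7311 per 100,000.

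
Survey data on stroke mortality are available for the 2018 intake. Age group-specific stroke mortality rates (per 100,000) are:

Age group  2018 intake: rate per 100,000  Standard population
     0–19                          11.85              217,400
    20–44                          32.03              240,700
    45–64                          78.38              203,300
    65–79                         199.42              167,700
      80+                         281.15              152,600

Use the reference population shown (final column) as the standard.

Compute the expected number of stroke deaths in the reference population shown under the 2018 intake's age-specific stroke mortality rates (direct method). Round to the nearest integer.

1026

Expected stroke deaths = Σ (standard pop × age-specific rate ÷ 100,000)
= 217,400×11.85/100,000 + 240,700×32.03/100,000 + 203,300×78.38/100,000 + 167,700×199.42/100,000 + 152,600×281.15/100,000
= 25.76 + 77.10 + 159.35 + 334.43 + 429.03 = 1025.67.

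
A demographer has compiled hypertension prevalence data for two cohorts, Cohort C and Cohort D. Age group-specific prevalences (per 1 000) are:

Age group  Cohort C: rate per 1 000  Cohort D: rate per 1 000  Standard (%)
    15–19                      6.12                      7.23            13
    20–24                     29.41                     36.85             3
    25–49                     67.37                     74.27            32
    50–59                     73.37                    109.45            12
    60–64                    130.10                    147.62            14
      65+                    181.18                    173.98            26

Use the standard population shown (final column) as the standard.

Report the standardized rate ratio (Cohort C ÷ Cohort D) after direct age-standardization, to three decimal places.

Standard weights: 0.13, 0.03, 0.32, 0.12, 0.14, 0.26.
Cohort C: 0.1300×6.12 + 0.0300×29.41 + 0.3200×67.37 + 0.1200×73.37 + 0.1400×130.10 + 0.2600×181.18 = 97.3615 per 1 000.
Cohort D: 0.1300×7.23 + 0.0300×36.85 + 0.3200×74.27 + 0.1200×109.45 + 0.1400×147.62 + 0.2600×173.98 = 104.8474 per 1 000.
Ratio = 97.3615 ÷ 104.8474 = 0.92860.

0.929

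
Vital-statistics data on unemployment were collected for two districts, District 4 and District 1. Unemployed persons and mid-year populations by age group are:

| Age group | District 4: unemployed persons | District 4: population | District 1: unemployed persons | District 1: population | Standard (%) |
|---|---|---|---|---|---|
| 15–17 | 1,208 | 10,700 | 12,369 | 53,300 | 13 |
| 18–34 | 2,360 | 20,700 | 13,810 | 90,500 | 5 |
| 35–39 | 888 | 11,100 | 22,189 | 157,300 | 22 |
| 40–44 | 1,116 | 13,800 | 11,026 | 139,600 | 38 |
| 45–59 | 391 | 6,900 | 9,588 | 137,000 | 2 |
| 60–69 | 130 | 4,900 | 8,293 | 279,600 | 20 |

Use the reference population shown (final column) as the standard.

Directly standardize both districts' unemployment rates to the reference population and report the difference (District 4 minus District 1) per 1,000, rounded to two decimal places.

Age-specific rates per 1,000 for District 4: 112.897, 114.010, 80.000, 80.870, 56.667, 26.531.
For District 1: 232.064, 152.597, 141.062, 78.983, 69.985, 29.660.
Standard weights: 0.13, 0.05, 0.22, 0.38, 0.02, 0.20.
District 4: 0.1300×112.897 + 0.0500×114.010 + 0.2200×80.000 + 0.3800×80.870 + 0.0200×56.667 + 0.2000×26.531 = 75.1470 per 1,000.
District 1: 0.1300×232.064 + 0.0500×152.597 + 0.2200×141.062 + 0.3800×78.983 + 0.0200×69.985 + 0.2000×29.660 = 106.1769 per 1,000.
Difference = 75.1470 − 106.1769 = -31.0299.

-31.03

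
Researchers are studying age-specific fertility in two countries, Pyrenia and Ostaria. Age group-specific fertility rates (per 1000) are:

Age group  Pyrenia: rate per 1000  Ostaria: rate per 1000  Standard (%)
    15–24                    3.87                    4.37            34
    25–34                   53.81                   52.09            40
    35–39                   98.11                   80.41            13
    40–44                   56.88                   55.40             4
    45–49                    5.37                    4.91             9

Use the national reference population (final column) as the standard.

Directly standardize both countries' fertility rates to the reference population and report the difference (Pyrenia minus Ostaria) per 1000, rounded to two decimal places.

2.92

Standard weights: 0.34, 0.40, 0.13, 0.04, 0.09.
Pyrenia: 0.3400×3.87 + 0.4000×53.81 + 0.1300×98.11 + 0.0400×56.88 + 0.0900×5.37 = 38.3526 per 1000.
Ostaria: 0.3400×4.37 + 0.4000×52.09 + 0.1300×80.41 + 0.0400×55.40 + 0.0900×4.91 = 35.4330 per 1000.
Difference = 38.3526 − 35.4330 = 2.9196.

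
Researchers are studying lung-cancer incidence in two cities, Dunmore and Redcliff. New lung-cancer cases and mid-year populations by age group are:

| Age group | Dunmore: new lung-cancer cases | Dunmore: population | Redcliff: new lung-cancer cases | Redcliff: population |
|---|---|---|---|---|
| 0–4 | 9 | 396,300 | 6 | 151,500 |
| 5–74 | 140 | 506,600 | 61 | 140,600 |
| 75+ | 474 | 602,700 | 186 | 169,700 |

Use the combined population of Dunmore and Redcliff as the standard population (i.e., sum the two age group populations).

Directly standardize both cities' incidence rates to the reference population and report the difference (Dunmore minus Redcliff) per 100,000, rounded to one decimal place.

-17.8

Age-specific rates per 100,000 for Dunmore: 2.27, 27.64, 78.65.
For Redcliff: 3.96, 43.39, 109.61.
Combined standard total = 1,967,400; weights = 0.2784, 0.3290, 0.3926.
Dunmore: 0.2784×2.27 + 0.3290×27.64 + 0.3926×78.65 = 40.5997 per 100,000.
Redcliff: 0.2784×3.96 + 0.3290×43.39 + 0.3926×109.61 = 58.4058 per 100,000.
Difference = 40.5997 − 58.4058 = -17.8062.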